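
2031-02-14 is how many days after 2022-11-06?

3022

Nov 6, 2022 → Nov 6, 2023: 365 days.
Nov 6, 2023 → Nov 6, 2024: 366 days (Feb 29, 2024 is in that span).
Nov 6, 2024 → Nov 6, 2025: 365 days.
Nov 6, 2025 → Nov 6, 2026: 365 days.
Nov 6, 2026 → Nov 6, 2027: 365 days.
Nov 6, 2027 → Nov 6, 2028: 366 days (Feb 29, 2028 is in that span).
Nov 6, 2028 → Nov 6, 2029: 365 days.
Nov 6, 2029 → Nov 6, 2030: 365 days.
Nov 6, 2030 → Dec 6, 2030: 30 days (November has 30).
Dec 6, 2030 → Jan 6, 2031: 31 days (December has 31).
Jan 6, 2031 → Feb 6, 2031: 31 days (January has 31).
Feb 6, 2031 → Feb 14, 2031: 8 days.
Total: 3022 days.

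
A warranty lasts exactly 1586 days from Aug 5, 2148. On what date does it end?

December 8, 2152

+365 (one year) → Aug 5, 2149 (1221 left).
+365 (one year) → Aug 5, 2150 (856 left).
+365 (one year) → Aug 5, 2151 (491 left).
+366 (one year; includes Feb 29, 2152) → Aug 5, 2152 (125 left).
Aug has 31 days: +27 → Sep 1, 2152 (98 left).
Sep has 30 days: +30 → Oct 1, 2152 (68 left).
Oct has 31 days: +31 → Nov 1, 2152 (37 left).
Nov has 30 days: +30 → Dec 1, 2152 (7 left).
+7 → Dec 8, 2152.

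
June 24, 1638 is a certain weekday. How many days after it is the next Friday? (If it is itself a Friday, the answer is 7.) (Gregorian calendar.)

Jun 24, 1638 is a Thursday.
From Thursday to the next Friday is 1 day.

1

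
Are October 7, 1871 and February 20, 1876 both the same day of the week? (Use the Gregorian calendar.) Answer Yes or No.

No

From Oct 7, 1871 to Feb 20, 1876 is 1597 days.
1597 mod 7 = 1, so they are different weekdays.
(Oct 7, 1871 is a Saturday; Feb 20, 1876 is a Sunday.)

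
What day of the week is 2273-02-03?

Monday

Doomsday rule: the anchor day for the 2200s is Friday. For year 73: 73÷12 = 6 r 1, and 1÷4 = 0, so 6+1+0 = 7.
Friday + 7 ≡ Friday — that's 2273's doomsday.
In February the doomsday date is Feb 28 (2273 is not a leap year).
Feb 3 is 25 days before Feb 28; 25 mod 7 = 4, so Friday − 4 = Monday.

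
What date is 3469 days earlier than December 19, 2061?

−365 (one year) → Dec 19, 2060 (3104 left).
−366 (one year; includes Feb 29, 2060) → Dec 19, 2059 (2738 left).
−365 (one year) → Dec 19, 2058 (2373 left).
−365 (one year) → Dec 19, 2057 (2008 left).
−365 (one year) → Dec 19, 2056 (1643 left).
−366 (one year; includes Feb 29, 2056) → Dec 19, 2055 (1277 left).
−365 (one year) → Dec 19, 2054 (912 left).
−365 (one year) → Dec 19, 2053 (547 left).
−365 (one year) → Dec 19, 2052 (182 left).
−19 → Nov 30, 2052 (end of Nov, 30 days; 163 left).
−30 → Oct 31, 2052 (end of Oct, 31 days; 133 left).
−31 → Sep 30, 2052 (end of Sep, 30 days; 102 left).
−30 → Aug 31, 2052 (end of Aug, 31 days; 72 left).
−31 → Jul 31, 2052 (end of Jul, 31 days; 41 left).
−31 → Jun 30, 2052 (end of Jun, 30 days; 10 left).
−10 → Jun 20, 2052.

June 20, 2052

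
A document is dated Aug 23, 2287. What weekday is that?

Tuesday

Doomsday rule: the anchor day for the 2200s is Friday. For year 87: 87÷12 = 7 r 3, and 3÷4 = 0, so 7+3+0 = 10.
Friday + 10 ≡ Monday — that's 2287's doomsday.
In August the doomsday date is Aug 8.
Aug 23 is 15 days after Aug 8; 15 mod 7 = 1, so Monday + 1 = Tuesday.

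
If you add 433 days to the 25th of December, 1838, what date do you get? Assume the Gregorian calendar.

+365 (one year) → Dec 25, 1839 (68 left).
Dec has 31 days: +7 → Jan 1, 1840 (61 left).
Jan has 31 days: +31 → Feb 1, 1840 (30 left).
Feb has 29 days: +29 → Mar 1, 1840 (1 left).
+1 → Mar 2, 1840.

March 2, 1840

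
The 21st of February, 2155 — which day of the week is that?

Doomsday rule: the anchor day for the 2100s is Sunday. For year 55: 55÷12 = 4 r 7, and 7÷4 = 1, so 4+7+1 = 12.
Sunday + 12 ≡ Friday — that's 2155's doomsday.
In February the doomsday date is Feb 28 (2155 is not a leap year).
Feb 21 is 7 days before Feb 28; 7 mod 7 = 0, so Friday − 0 = Friday.

Friday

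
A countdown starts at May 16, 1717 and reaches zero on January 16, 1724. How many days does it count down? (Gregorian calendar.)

May 16, 1717 → May 16, 1718: 365 days.
May 16, 1718 → May 16, 1719: 365 days.
May 16, 1719 → May 16, 1720: 366 days (Feb 29, 1720 is in that span).
May 16, 1720 → May 16, 1721: 365 days.
May 16, 1721 → May 16, 1722: 365 days.
May 16, 1722 → May 16, 1723: 365 days.
May 16, 1723 → Jun 16, 1723: 31 days (May has 31).
Jun 16, 1723 → Jul 16, 1723: 30 days (June has 30).
Jul 16, 1723 → Aug 16, 1723: 31 days (July has 31).
Aug 16, 1723 → Sep 16, 1723: 31 days (August has 31).
Sep 16, 1723 → Oct 16, 1723: 30 days (September has 30).
Oct 16, 1723 → Nov 16, 1723: 31 days (October has 31).
Nov 16, 1723 → Dec 16, 1723: 30 days (November has 30).
Dec 16, 1723 → Jan 16, 1724: 31 days.
Total: 2436 days.

2436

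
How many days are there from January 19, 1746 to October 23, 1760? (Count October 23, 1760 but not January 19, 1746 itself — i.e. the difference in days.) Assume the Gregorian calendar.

Jan 19, 1746 → Jan 19, 1747: 365 days.
Jan 19, 1747 → Jan 19, 1748: 365 days.
Jan 19, 1748 → Jan 19, 1749: 366 days (Feb 29, 1748 is in that span).
Jan 19, 1749 → Jan 19, 1750: 365 days.
Jan 19, 1750 → Jan 19, 1751: 365 days.
Jan 19, 1751 → Jan 19, 1752: 365 days.
Jan 19, 1752 → Jan 19, 1753: 366 days (Feb 29, 1752 is in that span).
Jan 19, 1753 → Jan 19, 1754: 365 days.
Jan 19, 1754 → Jan 19, 1755: 365 days.
Jan 19, 1755 → Jan 19, 1756: 365 days.
Jan 19, 1756 → Jan 19, 1757: 366 days (Feb 29, 1756 is in that span).
Jan 19, 1757 → Jan 19, 1758: 365 days.
Jan 19, 1758 → Jan 19, 1759: 365 days.
Jan 19, 1759 → Jan 19, 1760: 365 days.
Jan 19, 1760 → Feb 19, 1760: 31 days (January has 31).
Feb 19, 1760 → Mar 19, 1760: 29 days (February has 29).
Mar 19, 1760 → Apr 19, 1760: 31 days (March has 31).
Apr 19, 1760 → May 19, 1760: 30 days (April has 30).
May 19, 1760 → Jun 19, 1760: 31 days (May has 31).
Jun 19, 1760 → Jul 19, 1760: 30 days (June has 30).
Jul 19, 1760 → Aug 19, 1760: 31 days (July has 31).
Aug 19, 1760 → Sep 19, 1760: 31 days (August has 31).
Sep 19, 1760 → Oct 19, 1760: 30 days (September has 30).
Oct 19, 1760 → Oct 23, 1760: 4 days.
Total: 5391 days.

5391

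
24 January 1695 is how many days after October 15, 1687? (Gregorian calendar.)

2658

Oct 15, 1687 → Oct 15, 1688: 366 days (Feb 29, 1688 is in that span).
Oct 15, 1688 → Oct 15, 1689: 365 days.
Oct 15, 1689 → Oct 15, 1690: 365 days.
Oct 15, 1690 → Oct 15, 1691: 365 days.
Oct 15, 1691 → Oct 15, 1692: 366 days (Feb 29, 1692 is in that span).
Oct 15, 1692 → Oct 15, 1693: 365 days.
Oct 15, 1693 → Oct 15, 1694: 365 days.
Oct 15, 1694 → Nov 15, 1694: 31 days (October has 31).
Nov 15, 1694 → Dec 15, 1694: 30 days (November has 30).
Dec 15, 1694 → Jan 15, 1695: 31 days (December has 31).
Jan 15, 1695 → Jan 24, 1695: 9 days.
Total: 2658 days.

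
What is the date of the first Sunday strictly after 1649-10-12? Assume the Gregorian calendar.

Oct 12, 1649 is a Tuesday.
From Tuesday to the next Sunday is 5 days.
Oct 12, 1649 + 5 = Oct 17, 1649.

October 17, 1649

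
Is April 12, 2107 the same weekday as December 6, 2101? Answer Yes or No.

Yes

From Dec 6, 2101 to Apr 12, 2107 is 1953 days.
1953 mod 7 = 0, so they are the same weekday.
(Dec 6, 2101 is a Tuesday; Apr 12, 2107 is a Tuesday.)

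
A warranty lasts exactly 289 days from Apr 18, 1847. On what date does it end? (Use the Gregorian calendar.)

Apr has 30 days: +13 → May 1, 1847 (276 left).
May has 31 days: +31 → Jun 1, 1847 (245 left).
Jun has 30 days: +30 → Jul 1, 1847 (215 left).
Jul has 31 days: +31 → Aug 1, 1847 (184 left).
Aug has 31 days: +31 → Sep 1, 1847 (153 left).
Sep has 30 days: +30 → Oct 1, 1847 (123 left).
Oct has 31 days: +31 → Nov 1, 1847 (92 left).
Nov has 30 days: +30 → Dec 1, 1847 (62 left).
Dec has 31 days: +31 → Jan 1, 1848 (31 left).
Jan has 31 days: +31 → Feb 1, 1848 (0 left).

February 1, 1848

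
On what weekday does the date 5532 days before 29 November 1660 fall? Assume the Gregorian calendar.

Saturday

First find the weekday of Nov 29, 1660. Doomsday rule: the anchor day for the 1600s is Tuesday. For year 60: 60÷12 = 5 r 0, and 0÷4 = 0, so 5+0+0 = 5.
Tuesday + 5 ≡ Sunday — that's 1660's doomsday.
In November the doomsday date is Nov 7.
Nov 29 is 22 days after Nov 7; 22 mod 7 = 1, so Sunday + 1 = Monday.
5532 mod 7 = 2, so 5532 days before a Monday is Monday − 2 = Saturday.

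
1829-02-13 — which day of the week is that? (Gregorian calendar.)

January 1, 1829 is a Thursday.
Jan 1, 1829 → Feb 1, 1829: 31 days (January has 31).
Feb 1, 1829 → Feb 13, 1829: 12 days.
Total: 43 days.
43 mod 7 = 1, so Thursday + 1 = Friday.

Friday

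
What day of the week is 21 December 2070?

Sunday

Doomsday rule: the anchor day for the 2000s is Tuesday. For year 70: 70÷12 = 5 r 10, and 10÷4 = 2, so 5+10+2 = 17.
Tuesday + 17 ≡ Friday — that's 2070's doomsday.
In December the doomsday date is Dec 12.
Dec 21 is 9 days after Dec 12; 9 mod 7 = 2, so Friday + 2 = Sunday.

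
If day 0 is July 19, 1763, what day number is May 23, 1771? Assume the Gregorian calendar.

2865

Jul 19, 1763 → Jul 19, 1764: 366 days (Feb 29, 1764 is in that span).
Jul 19, 1764 → Jul 19, 1765: 365 days.
Jul 19, 1765 → Jul 19, 1766: 365 days.
Jul 19, 1766 → Jul 19, 1767: 365 days.
Jul 19, 1767 → Jul 19, 1768: 366 days (Feb 29, 1768 is in that span).
Jul 19, 1768 → Jul 19, 1769: 365 days.
Jul 19, 1769 → Jul 19, 1770: 365 days.
Jul 19, 1770 → Aug 19, 1770: 31 days (July has 31).
Aug 19, 1770 → Sep 19, 1770: 31 days (August has 31).
Sep 19, 1770 → Oct 19, 1770: 30 days (September has 30).
Oct 19, 1770 → Nov 19, 1770: 31 days (October has 31).
Nov 19, 1770 → Dec 19, 1770: 30 days (November has 30).
Dec 19, 1770 → Jan 19, 1771: 31 days (December has 31).
Jan 19, 1771 → Feb 19, 1771: 31 days (January has 31).
Feb 19, 1771 → Mar 19, 1771: 28 days (February has 28).
Mar 19, 1771 → Apr 19, 1771: 31 days (March has 31).
Apr 19, 1771 → May 19, 1771: 30 days (April has 30).
May 19, 1771 → May 23, 1771: 4 days.
Total: 2865 days.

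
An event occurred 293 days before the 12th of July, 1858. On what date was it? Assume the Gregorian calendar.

September 22, 1857

−12 → Jun 30, 1858 (end of Jun, 30 days; 281 left).
−30 → May 31, 1858 (end of May, 31 days; 251 left).
−31 → Apr 30, 1858 (end of Apr, 30 days; 220 left).
−30 → Mar 31, 1858 (end of Mar, 31 days; 190 left).
−31 → Feb 28, 1858 (end of Feb, 28 days; 159 left).
−28 → Jan 31, 1858 (end of Jan, 31 days; 131 left).
−31 → Dec 31, 1857 (end of Dec, 31 days; 100 left).
−31 → Nov 30, 1857 (end of Nov, 30 days; 69 left).
−30 → Oct 31, 1857 (end of Oct, 31 days; 39 left).
−31 → Sep 30, 1857 (end of Sep, 30 days; 8 left).
−8 → Sep 22, 1857.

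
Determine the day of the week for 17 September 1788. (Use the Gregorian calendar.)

Doomsday rule: the anchor day for the 1700s is Sunday. For year 88: 88÷12 = 7 r 4, and 4÷4 = 1, so 7+4+1 = 12.
Sunday + 12 ≡ Friday — that's 1788's doomsday.
In September the doomsday date is Sep 5.
Sep 17 is 12 days after Sep 5; 12 mod 7 = 5, so Friday + 5 = Wednesday.

Wednesday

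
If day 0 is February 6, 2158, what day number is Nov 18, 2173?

Feb 6, 2158 → Feb 6, 2159: 365 days.
Feb 6, 2159 → Feb 6, 2160: 365 days.
Feb 6, 2160 → Feb 6, 2161: 366 days (Feb 29, 2160 is in that span).
Feb 6, 2161 → Feb 6, 2162: 365 days.
Feb 6, 2162 → Feb 6, 2163: 365 days.
Feb 6, 2163 → Feb 6, 2164: 365 days.
Feb 6, 2164 → Feb 6, 2165: 366 days (Feb 29, 2164 is in that span).
Feb 6, 2165 → Feb 6, 2166: 365 days.
Feb 6, 2166 → Feb 6, 2167: 365 days.
Feb 6, 2167 → Feb 6, 2168: 365 days.
Feb 6, 2168 → Feb 6, 2169: 366 days (Feb 29, 2168 is in that span).
Feb 6, 2169 → Feb 6, 2170: 365 days.
Feb 6, 2170 → Feb 6, 2171: 365 days.
Feb 6, 2171 → Feb 6, 2172: 365 days.
Feb 6, 2172 → Feb 6, 2173: 366 days (Feb 29, 2172 is in that span).
Feb 6, 2173 → Mar 6, 2173: 28 days (February has 28).
Mar 6, 2173 → Apr 6, 2173: 31 days (March has 31).
Apr 6, 2173 → May 6, 2173: 30 days (April has 30).
May 6, 2173 → Jun 6, 2173: 31 days (May has 31).
Jun 6, 2173 → Jul 6, 2173: 30 days (June has 30).
Jul 6, 2173 → Aug 6, 2173: 31 days (July has 31).
Aug 6, 2173 → Sep 6, 2173: 31 days (August has 31).
Sep 6, 2173 → Oct 6, 2173: 30 days (September has 30).
Oct 6, 2173 → Nov 6, 2173: 31 days (October has 31).
Nov 6, 2173 → Nov 18, 2173: 12 days.
Total: 5764 days.

5764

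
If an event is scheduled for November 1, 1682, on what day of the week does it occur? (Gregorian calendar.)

Doomsday rule: the anchor day for the 1600s is Tuesday. For year 82: 82÷12 = 6 r 10, and 10÷4 = 2, so 6+10+2 = 18.
Tuesday + 18 ≡ Saturday — that's 1682's doomsday.
In November the doomsday date is Nov 7.
Nov 1 is 6 days before Nov 7; 6 mod 7 = 6, so Saturday − 6 = Sunday.

Sunday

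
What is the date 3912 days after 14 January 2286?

+365 (one year) → Jan 14, 2287 (3547 left).
+365 (one year) → Jan 14, 2288 (3182 left).
+366 (one year; includes Feb 29, 2288) → Jan 14, 2289 (2816 left).
+365 (one year) → Jan 14, 2290 (2451 left).
+365 (one year) → Jan 14, 2291 (2086 left).
+365 (one year) → Jan 14, 2292 (1721 left).
+366 (one year; includes Feb 29, 2292) → Jan 14, 2293 (1355 left).
+365 (one year) → Jan 14, 2294 (990 left).
+365 (one year) → Jan 14, 2295 (625 left).
+365 (one year) → Jan 14, 2296 (260 left).
Jan has 31 days: +18 → Feb 1, 2296 (242 left).
Feb has 29 days: +29 → Mar 1, 2296 (213 left).
Mar has 31 days: +31 → Apr 1, 2296 (182 left).
Apr has 30 days: +30 → May 1, 2296 (152 left).
May has 31 days: +31 → Jun 1, 2296 (121 left).
Jun has 30 days: +30 → Jul 1, 2296 (91 left).
Jul has 31 days: +31 → Aug 1, 2296 (60 left).
Aug has 31 days: +31 → Sep 1, 2296 (29 left).
+29 → Sep 30, 2296.

September 30, 2296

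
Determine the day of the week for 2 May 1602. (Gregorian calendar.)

Thursday

Doomsday rule: the anchor day for the 1600s is Tuesday. For year 02: 2÷12 = 0 r 2, and 2÷4 = 0, so 0+2+0 = 2.
Tuesday + 2 ≡ Thursday — that's 1602's doomsday.
In May the doomsday date is May 9.
May 2 is 7 days before May 9; 7 mod 7 = 0, so Thursday − 0 = Thursday.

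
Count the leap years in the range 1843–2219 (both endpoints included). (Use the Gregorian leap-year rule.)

91

Multiples of 4 in [1843,2219]: 94.
Of those, multiples of 100: 4 (not leap unless ÷400).
Multiples of 400: 1.
Leap years = 94 − 4 + 1 = 91.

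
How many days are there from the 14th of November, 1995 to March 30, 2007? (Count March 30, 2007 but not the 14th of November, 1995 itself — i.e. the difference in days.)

4154

Nov 14, 1995 → Nov 14, 1996: 366 days (Feb 29, 1996 is in that span).
Nov 14, 1996 → Nov 14, 1997: 365 days.
Nov 14, 1997 → Nov 14, 1998: 365 days.
Nov 14, 1998 → Nov 14, 1999: 365 days.
Nov 14, 1999 → Nov 14, 2000: 366 days (Feb 29, 2000 is in that span).
Nov 14, 2000 → Nov 14, 2001: 365 days.
Nov 14, 2001 → Nov 14, 2002: 365 days.
Nov 14, 2002 → Nov 14, 2003: 365 days.
Nov 14, 2003 → Nov 14, 2004: 366 days (Feb 29, 2004 is in that span).
Nov 14, 2004 → Nov 14, 2005: 365 days.
Nov 14, 2005 → Nov 14, 2006: 365 days.
Nov 14, 2006 → Dec 14, 2006: 30 days (November has 30).
Dec 14, 2006 → Jan 14, 2007: 31 days (December has 31).
Jan 14, 2007 → Feb 14, 2007: 31 days (January has 31).
Feb 14, 2007 → Mar 14, 2007: 28 days (February has 28).
Mar 14, 2007 → Mar 30, 2007: 16 days.
Total: 4154 days.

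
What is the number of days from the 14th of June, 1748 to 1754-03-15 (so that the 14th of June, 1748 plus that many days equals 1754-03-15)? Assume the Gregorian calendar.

Jun 14, 1748 → Jun 14, 1749: 365 days.
Jun 14, 1749 → Jun 14, 1750: 365 days.
Jun 14, 1750 → Jun 14, 1751: 365 days.
Jun 14, 1751 → Jun 14, 1752: 366 days (Feb 29, 1752 is in that span).
Jun 14, 1752 → Jun 14, 1753: 365 days.
Jun 14, 1753 → Jul 14, 1753: 30 days (June has 30).
Jul 14, 1753 → Aug 14, 1753: 31 days (July has 31).
Aug 14, 1753 → Sep 14, 1753: 31 days (August has 31).
Sep 14, 1753 → Oct 14, 1753: 30 days (September has 30).
Oct 14, 1753 → Nov 14, 1753: 31 days (October has 31).
Nov 14, 1753 → Dec 14, 1753: 30 days (November has 30).
Dec 14, 1753 → Jan 14, 1754: 31 days (December has 31).
Jan 14, 1754 → Feb 14, 1754: 31 days (January has 31).
Feb 14, 1754 → Mar 14, 1754: 28 days (February has 28).
Mar 14, 1754 → Mar 15, 1754: 1 days.
Total: 2100 days.

2100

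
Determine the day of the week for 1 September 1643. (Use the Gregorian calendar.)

Tuesday

Doomsday rule: the anchor day for the 1600s is Tuesday. For year 43: 43÷12 = 3 r 7, and 7÷4 = 1, so 3+7+1 = 11.
Tuesday + 11 ≡ Saturday — that's 1643's doomsday.
In September the doomsday date is Sep 5.
Sep 1 is 4 days before Sep 5; 4 mod 7 = 4, so Saturday − 4 = Tuesday.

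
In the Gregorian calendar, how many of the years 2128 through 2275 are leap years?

Multiples of 4 in [2128,2275]: 37.
Of those, multiples of 100: 1 (not leap unless ÷400).
Multiples of 400: 0.
Leap years = 37 − 1 + 0 = 36.

36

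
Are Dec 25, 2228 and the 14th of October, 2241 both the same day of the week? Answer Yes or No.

From Dec 25, 2228 to Oct 14, 2241 is 4676 days.
4676 mod 7 = 0, so they are the same weekday.
(Dec 25, 2228 is a Thursday; Oct 14, 2241 is a Thursday.)

Yes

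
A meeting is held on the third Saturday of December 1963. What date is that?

December 1, 1963 is a Sunday.
The first Saturday is therefore December 7 (6 days later).
The third Saturday is 7 + 2×7 = December 21.

December 21, 1963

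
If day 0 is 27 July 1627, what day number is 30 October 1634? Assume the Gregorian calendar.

Jul 27, 1627 → Jul 27, 1628: 366 days (Feb 29, 1628 is in that span).
Jul 27, 1628 → Jul 27, 1629: 365 days.
Jul 27, 1629 → Jul 27, 1630: 365 days.
Jul 27, 1630 → Jul 27, 1631: 365 days.
Jul 27, 1631 → Jul 27, 1632: 366 days (Feb 29, 1632 is in that span).
Jul 27, 1632 → Jul 27, 1633: 365 days.
Jul 27, 1633 → Jul 27, 1634: 365 days.
Jul 27, 1634 → Aug 27, 1634: 31 days (July has 31).
Aug 27, 1634 → Sep 27, 1634: 31 days (August has 31).
Sep 27, 1634 → Oct 27, 1634: 30 days (September has 30).
Oct 27, 1634 → Oct 30, 1634: 3 days.
Total: 2652 days.

2652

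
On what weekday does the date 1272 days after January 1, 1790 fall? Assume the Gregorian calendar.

First find the weekday of Jan 1, 1790. Doomsday rule: the anchor day for the 1700s is Sunday. For year 90: 90÷12 = 7 r 6, and 6÷4 = 1, so 7+6+1 = 14.
Sunday + 14 ≡ Sunday — that's 1790's doomsday.
In January the doomsday date is Jan 3 (1790 is not a leap year).
Jan 1 is 2 days before Jan 3; 2 mod 7 = 2, so Sunday − 2 = Friday.
1272 mod 7 = 5, so 1272 days after a Friday is Friday + 5 = Wednesday.

Wednesday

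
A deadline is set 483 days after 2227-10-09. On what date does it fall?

+366 (one year; includes Feb 29, 2228) → Oct 9, 2228 (117 left).
Oct has 31 days: +23 → Nov 1, 2228 (94 left).
Nov has 30 days: +30 → Dec 1, 2228 (64 left).
Dec has 31 days: +31 → Jan 1, 2229 (33 left).
Jan has 31 days: +31 → Feb 1, 2229 (2 left).
+2 → Feb 3, 2229.

February 3, 2229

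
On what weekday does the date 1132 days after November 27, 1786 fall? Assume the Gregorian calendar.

First find the weekday of Nov 27, 1786. Doomsday rule: the anchor day for the 1700s is Sunday. For year 86: 86÷12 = 7 r 2, and 2÷4 = 0, so 7+2+0 = 9.
Sunday + 9 ≡ Tuesday — that's 1786's doomsday.
In November the doomsday date is Nov 7.
Nov 27 is 20 days after Nov 7; 20 mod 7 = 6, so Tuesday + 6 = Monday.
1132 mod 7 = 5, so 1132 days after a Monday is Monday + 5 = Saturday.

Saturday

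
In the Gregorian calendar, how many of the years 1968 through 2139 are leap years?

Multiples of 4 in [1968,2139]: 43.
Of those, multiples of 100: 2 (not leap unless ÷400).
Multiples of 400: 1.
Leap years = 43 − 2 + 1 = 42.

42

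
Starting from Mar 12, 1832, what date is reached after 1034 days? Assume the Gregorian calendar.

+365 (one year) → Mar 12, 1833 (669 left).
+365 (one year) → Mar 12, 1834 (304 left).
Mar has 31 days: +20 → Apr 1, 1834 (284 left).
Apr has 30 days: +30 → May 1, 1834 (254 left).
May has 31 days: +31 → Jun 1, 1834 (223 left).
Jun has 30 days: +30 → Jul 1, 1834 (193 left).
Jul has 31 days: +31 → Aug 1, 1834 (162 left).
Aug has 31 days: +31 → Sep 1, 1834 (131 left).
Sep has 30 days: +30 → Oct 1, 1834 (101 left).
Oct has 31 days: +31 → Nov 1, 1834 (70 left).
Nov has 30 days: +30 → Dec 1, 1834 (40 left).
Dec has 31 days: +31 → Jan 1, 1835 (9 left).
+9 → Jan 10, 1835.

January 10, 1835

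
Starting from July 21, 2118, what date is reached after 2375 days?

+365 (one year) → Jul 21, 2119 (2010 left).
+366 (one year; includes Feb 29, 2120) → Jul 21, 2120 (1644 left).
+365 (one year) → Jul 21, 2121 (1279 left).
+365 (one year) → Jul 21, 2122 (914 left).
+365 (one year) → Jul 21, 2123 (549 left).
+366 (one year; includes Feb 29, 2124) → Jul 21, 2124 (183 left).
Jul has 31 days: +11 → Aug 1, 2124 (172 left).
Aug has 31 days: +31 → Sep 1, 2124 (141 left).
Sep has 30 days: +30 → Oct 1, 2124 (111 left).
Oct has 31 days: +31 → Nov 1, 2124 (80 left).
Nov has 30 days: +30 → Dec 1, 2124 (50 left).
Dec has 31 days: +31 → Jan 1, 2125 (19 left).
+19 → Jan 20, 2125.

January 20, 2125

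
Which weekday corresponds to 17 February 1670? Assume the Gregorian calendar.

Monday

Doomsday rule: the anchor day for the 1600s is Tuesday. For year 70: 70÷12 = 5 r 10, and 10÷4 = 2, so 5+10+2 = 17.
Tuesday + 17 ≡ Friday — that's 1670's doomsday.
In February the doomsday date is Feb 28 (1670 is not a leap year).
Feb 17 is 11 days before Feb 28; 11 mod 7 = 4, so Friday − 4 = Monday.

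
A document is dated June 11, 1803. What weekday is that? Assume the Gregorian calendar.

Doomsday rule: the anchor day for the 1800s is Friday. For year 03: 3÷12 = 0 r 3, and 3÷4 = 0, so 0+3+0 = 3.
Friday + 3 ≡ Monday — that's 1803's doomsday.
In June the doomsday date is Jun 6.
Jun 11 is 5 days after Jun 6; 5 mod 7 = 5, so Monday + 5 = Saturday.

Saturday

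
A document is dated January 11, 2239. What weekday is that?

Doomsday rule: the anchor day for the 2200s is Friday. For year 39: 39÷12 = 3 r 3, and 3÷4 = 0, so 3+3+0 = 6.
Friday + 6 ≡ Thursday — that's 2239's doomsday.
In January the doomsday date is Jan 3 (2239 is not a leap year).
Jan 11 is 8 days after Jan 3; 8 mod 7 = 1, so Thursday + 1 = Friday.

Friday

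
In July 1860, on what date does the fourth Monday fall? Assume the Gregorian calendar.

July 1, 1860 is a Sunday.
The first Monday is therefore July 2 (1 days later).
The fourth Monday is 2 + 3×7 = July 23.

July 23, 1860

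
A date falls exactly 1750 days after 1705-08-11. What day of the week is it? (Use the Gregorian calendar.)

First find the weekday of Aug 11, 1705. Doomsday rule: the anchor day for the 1700s is Sunday. For year 05: 5÷12 = 0 r 5, and 5÷4 = 1, so 0+5+1 = 6.
Sunday + 6 ≡ Saturday — that's 1705's doomsday.
In August the doomsday date is Aug 8.
Aug 11 is 3 days after Aug 8; 3 mod 7 = 3, so Saturday + 3 = Tuesday.
1750 mod 7 = 0, so 1750 days after a Tuesday is Tuesday + 0 = Tuesday.

Tuesday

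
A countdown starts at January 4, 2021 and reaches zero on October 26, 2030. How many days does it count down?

3582

Jan 4, 2021 → Jan 4, 2022: 365 days.
Jan 4, 2022 → Jan 4, 2023: 365 days.
Jan 4, 2023 → Jan 4, 2024: 365 days.
Jan 4, 2024 → Jan 4, 2025: 366 days (Feb 29, 2024 is in that span).
Jan 4, 2025 → Jan 4, 2026: 365 days.
Jan 4, 2026 → Jan 4, 2027: 365 days.
Jan 4, 2027 → Jan 4, 2028: 365 days.
Jan 4, 2028 → Jan 4, 2029: 366 days (Feb 29, 2028 is in that span).
Jan 4, 2029 → Jan 4, 2030: 365 days.
Jan 4, 2030 → Feb 4, 2030: 31 days (January has 31).
Feb 4, 2030 → Mar 4, 2030: 28 days (February has 28).
Mar 4, 2030 → Apr 4, 2030: 31 days (March has 31).
Apr 4, 2030 → May 4, 2030: 30 days (April has 30).
May 4, 2030 → Jun 4, 2030: 31 days (May has 31).
Jun 4, 2030 → Jul 4, 2030: 30 days (June has 30).
Jul 4, 2030 → Aug 4, 2030: 31 days (July has 31).
Aug 4, 2030 → Sep 4, 2030: 31 days (August has 31).
Sep 4, 2030 → Oct 4, 2030: 30 days (September has 30).
Oct 4, 2030 → Oct 26, 2030: 22 days.
Total: 3582 days.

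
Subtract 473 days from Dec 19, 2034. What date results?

−365 (one year) → Dec 19, 2033 (108 left).
−19 → Nov 30, 2033 (end of Nov, 30 days; 89 left).
−30 → Oct 31, 2033 (end of Oct, 31 days; 59 left).
−31 → Sep 30, 2033 (end of Sep, 30 days; 28 left).
−28 → Sep 2, 2033.

September 2, 2033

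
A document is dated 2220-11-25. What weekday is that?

Doomsday rule: the anchor day for the 2200s is Friday. For year 20: 20÷12 = 1 r 8, and 8÷4 = 2, so 1+8+2 = 11.
Friday + 11 ≡ Tuesday — that's 2220's doomsday.
In November the doomsday date is Nov 7.
Nov 25 is 18 days after Nov 7; 18 mod 7 = 4, so Tuesday + 4 = Saturday.

Saturday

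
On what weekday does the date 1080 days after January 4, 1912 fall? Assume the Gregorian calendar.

Saturday

First find the weekday of Jan 4, 1912. Doomsday rule: the anchor day for the 1900s is Wednesday. For year 12: 12÷12 = 1 r 0, and 0÷4 = 0, so 1+0+0 = 1.
Wednesday + 1 ≡ Thursday — that's 1912's doomsday.
In January the doomsday date is Jan 4 (1912 is a leap year (divisible by 4)).
Jan 4 is the doomsday itself: Thursday.
1080 mod 7 = 2, so 1080 days after a Thursday is Thursday + 2 = Saturday.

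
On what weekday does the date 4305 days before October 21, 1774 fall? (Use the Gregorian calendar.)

First find the weekday of Oct 21, 1774. Doomsday rule: the anchor day for the 1700s is Sunday. For year 74: 74÷12 = 6 r 2, and 2÷4 = 0, so 6+2+0 = 8.
Sunday + 8 ≡ Monday — that's 1774's doomsday.
In October the doomsday date is Oct 10.
Oct 21 is 11 days after Oct 10; 11 mod 7 = 4, so Monday + 4 = Friday.
4305 mod 7 = 0, so 4305 days before a Friday is Friday − 0 = Friday.

Friday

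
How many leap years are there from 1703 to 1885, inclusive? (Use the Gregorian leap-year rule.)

45

Multiples of 4 in [1703,1885]: 46.
Of those, multiples of 100: 1 (not leap unless ÷400).
Multiples of 400: 0.
Leap years = 46 − 1 + 0 = 45.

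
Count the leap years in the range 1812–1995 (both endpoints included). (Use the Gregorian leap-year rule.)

Multiples of 4 in [1812,1995]: 46.
Of those, multiples of 100: 1 (not leap unless ÷400).
Multiples of 400: 0.
Leap years = 46 − 1 + 0 = 45.

45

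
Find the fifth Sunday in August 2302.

August 1, 2302 is a Friday.
The first Sunday is therefore August 3 (2 days later).
The fifth Sunday is 3 + 4×7 = August 31.

August 31, 2302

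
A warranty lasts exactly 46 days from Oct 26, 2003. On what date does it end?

Oct has 31 days: +6 → Nov 1, 2003 (40 left).
Nov has 30 days: +30 → Dec 1, 2003 (10 left).
+10 → Dec 11, 2003.

December 11, 2003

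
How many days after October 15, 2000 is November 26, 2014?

Oct 15, 2000 → Oct 15, 2001: 365 days.
Oct 15, 2001 → Oct 15, 2002: 365 days.
Oct 15, 2002 → Oct 15, 2003: 365 days.
Oct 15, 2003 → Oct 15, 2004: 366 days (Feb 29, 2004 is in that span).
Oct 15, 2004 → Oct 15, 2005: 365 days.
Oct 15, 2005 → Oct 15, 2006: 365 days.
Oct 15, 2006 → Oct 15, 2007: 365 days.
Oct 15, 2007 → Oct 15, 2008: 366 days (Feb 29, 2008 is in that span).
Oct 15, 2008 → Oct 15, 2009: 365 days.
Oct 15, 2009 → Oct 15, 2010: 365 days.
Oct 15, 2010 → Oct 15, 2011: 365 days.
Oct 15, 2011 → Oct 15, 2012: 366 days (Feb 29, 2012 is in that span).
Oct 15, 2012 → Oct 15, 2013: 365 days.
Oct 15, 2013 → Oct 15, 2014: 365 days.
Oct 15, 2014 → Nov 15, 2014: 31 days (October has 31).
Nov 15, 2014 → Nov 26, 2014: 11 days.
Total: 5155 days.

5155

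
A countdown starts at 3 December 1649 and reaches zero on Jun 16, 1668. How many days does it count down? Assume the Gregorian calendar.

6770

Dec 3, 1649 → Dec 3, 1650: 365 days.
Dec 3, 1650 → Dec 3, 1651: 365 days.
Dec 3, 1651 → Dec 3, 1652: 366 days (Feb 29, 1652 is in that span).
Dec 3, 1652 → Dec 3, 1653: 365 days.
Dec 3, 1653 → Dec 3, 1654: 365 days.
Dec 3, 1654 → Dec 3, 1655: 365 days.
Dec 3, 1655 → Dec 3, 1656: 366 days (Feb 29, 1656 is in that span).
Dec 3, 1656 → Dec 3, 1657: 365 days.
Dec 3, 1657 → Dec 3, 1658: 365 days.
Dec 3, 1658 → Dec 3, 1659: 365 days.
Dec 3, 1659 → Dec 3, 1660: 366 days (Feb 29, 1660 is in that span).
Dec 3, 1660 → Dec 3, 1661: 365 days.
Dec 3, 1661 → Dec 3, 1662: 365 days.
Dec 3, 1662 → Dec 3, 1663: 365 days.
Dec 3, 1663 → Dec 3, 1664: 366 days (Feb 29, 1664 is in that span).
Dec 3, 1664 → Dec 3, 1665: 365 days.
Dec 3, 1665 → Dec 3, 1666: 365 days.
Dec 3, 1666 → Dec 3, 1667: 365 days.
Dec 3, 1667 → Jan 3, 1668: 31 days (December has 31).
Jan 3, 1668 → Feb 3, 1668: 31 days (January has 31).
Feb 3, 1668 → Mar 3, 1668: 29 days (February has 29).
Mar 3, 1668 → Apr 3, 1668: 31 days (March has 31).
Apr 3, 1668 → May 3, 1668: 30 days (April has 30).
May 3, 1668 → Jun 3, 1668: 31 days (May has 31).
Jun 3, 1668 → Jun 16, 1668: 13 days.
Total: 6770 days.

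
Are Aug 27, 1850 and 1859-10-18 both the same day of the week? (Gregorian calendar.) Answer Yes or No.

From Aug 27, 1850 to Oct 18, 1859 is 3339 days.
3339 mod 7 = 0, so they are the same weekday.
(Aug 27, 1850 is a Tuesday; Oct 18, 1859 is a Tuesday.)

Yes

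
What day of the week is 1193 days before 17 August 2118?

First find the weekday of Aug 17, 2118. Doomsday rule: the anchor day for the 2100s is Sunday. For year 18: 18÷12 = 1 r 6, and 6÷4 = 1, so 1+6+1 = 8.
Sunday + 8 ≡ Monday — that's 2118's doomsday.
In August the doomsday date is Aug 8.
Aug 17 is 9 days after Aug 8; 9 mod 7 = 2, so Monday + 2 = Wednesday.
1193 mod 7 = 3, so 1193 days before a Wednesday is Wednesday − 3 = Sunday.

Sunday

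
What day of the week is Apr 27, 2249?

January 1, 2249 is a Monday.
Jan 1, 2249 → Feb 1, 2249: 31 days (January has 31).
Feb 1, 2249 → Mar 1, 2249: 28 days (February has 28).
Mar 1, 2249 → Apr 1, 2249: 31 days (March has 31).
Apr 1, 2249 → Apr 27, 2249: 26 days.
Total: 116 days.
116 mod 7 = 4, so Monday + 4 = Friday.

Friday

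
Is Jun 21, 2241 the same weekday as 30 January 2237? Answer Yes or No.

From Jan 30, 2237 to Jun 21, 2241 is 1603 days.
1603 mod 7 = 0, so they are the same weekday.
(Jan 30, 2237 is a Monday; Jun 21, 2241 is a Monday.)

Yes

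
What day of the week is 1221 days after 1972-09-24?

Wednesday

Sep 24, 1972 is a Sunday.
1221 mod 7 = 3, so 1221 days after a Sunday is Sunday + 3 = Wednesday.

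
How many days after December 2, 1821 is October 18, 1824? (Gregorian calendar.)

1051

Dec 2, 1821 → Dec 2, 1822: 365 days.
Dec 2, 1822 → Dec 2, 1823: 365 days.
Dec 2, 1823 → Jan 2, 1824: 31 days (December has 31).
Jan 2, 1824 → Feb 2, 1824: 31 days (January has 31).
Feb 2, 1824 → Mar 2, 1824: 29 days (February has 29).
Mar 2, 1824 → Apr 2, 1824: 31 days (March has 31).
Apr 2, 1824 → May 2, 1824: 30 days (April has 30).
May 2, 1824 → Jun 2, 1824: 31 days (May has 31).
Jun 2, 1824 → Jul 2, 1824: 30 days (June has 30).
Jul 2, 1824 → Aug 2, 1824: 31 days (July has 31).
Aug 2, 1824 → Sep 2, 1824: 31 days (August has 31).
Sep 2, 1824 → Oct 2, 1824: 30 days (September has 30).
Oct 2, 1824 → Oct 18, 1824: 16 days.
Total: 1051 days.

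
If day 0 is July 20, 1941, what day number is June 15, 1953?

4348

Jul 20, 1941 → Jul 20, 1942: 365 days.
Jul 20, 1942 → Jul 20, 1943: 365 days.
Jul 20, 1943 → Jul 20, 1944: 366 days (Feb 29, 1944 is in that span).
Jul 20, 1944 → Jul 20, 1945: 365 days.
Jul 20, 1945 → Jul 20, 1946: 365 days.
Jul 20, 1946 → Jul 20, 1947: 365 days.
Jul 20, 1947 → Jul 20, 1948: 366 days (Feb 29, 1948 is in that span).
Jul 20, 1948 → Jul 20, 1949: 365 days.
Jul 20, 1949 → Jul 20, 1950: 365 days.
Jul 20, 1950 → Jul 20, 1951: 365 days.
Jul 20, 1951 → Jul 20, 1952: 366 days (Feb 29, 1952 is in that span).
Jul 20, 1952 → Aug 20, 1952: 31 days (July has 31).
Aug 20, 1952 → Sep 20, 1952: 31 days (August has 31).
Sep 20, 1952 → Oct 20, 1952: 30 days (September has 30).
Oct 20, 1952 → Nov 20, 1952: 31 days (October has 31).
Nov 20, 1952 → Dec 20, 1952: 30 days (November has 30).
Dec 20, 1952 → Jan 20, 1953: 31 days (December has 31).
Jan 20, 1953 → Feb 20, 1953: 31 days (January has 31).
Feb 20, 1953 → Mar 20, 1953: 28 days (February has 28).
Mar 20, 1953 → Apr 20, 1953: 31 days (March has 31).
Apr 20, 1953 → May 20, 1953: 30 days (April has 30).
May 20, 1953 → Jun 15, 1953: 26 days.
Total: 4348 days.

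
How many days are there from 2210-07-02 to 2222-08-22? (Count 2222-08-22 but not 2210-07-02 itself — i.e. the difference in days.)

4434

Jul 2, 2210 → Jul 2, 2211: 365 days.
Jul 2, 2211 → Jul 2, 2212: 366 days (Feb 29, 2212 is in that span).
Jul 2, 2212 → Jul 2, 2213: 365 days.
Jul 2, 2213 → Jul 2, 2214: 365 days.
Jul 2, 2214 → Jul 2, 2215: 365 days.
Jul 2, 2215 → Jul 2, 2216: 366 days (Feb 29, 2216 is in that span).
Jul 2, 2216 → Jul 2, 2217: 365 days.
Jul 2, 2217 → Jul 2, 2218: 365 days.
Jul 2, 2218 → Jul 2, 2219: 365 days.
Jul 2, 2219 → Jul 2, 2220: 366 days (Feb 29, 2220 is in that span).
Jul 2, 2220 → Jul 2, 2221: 365 days.
Jul 2, 2221 → Jul 2, 2222: 365 days.
Jul 2, 2222 → Aug 2, 2222: 31 days (July has 31).
Aug 2, 2222 → Aug 22, 2222: 20 days.
Total: 4434 days.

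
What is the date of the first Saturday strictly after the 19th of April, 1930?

Apr 19, 1930 is a Saturday.
From Saturday to the next Saturday is 7 days.
Apr 19, 1930 + 7 = Apr 26, 1930.

April 26, 1930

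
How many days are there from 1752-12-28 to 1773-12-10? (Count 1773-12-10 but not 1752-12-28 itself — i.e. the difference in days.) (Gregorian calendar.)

7652

Dec 28, 1752 → Dec 28, 1753: 365 days.
Dec 28, 1753 → Dec 28, 1754: 365 days.
Dec 28, 1754 → Dec 28, 1755: 365 days.
Dec 28, 1755 → Dec 28, 1756: 366 days (Feb 29, 1756 is in that span).
Dec 28, 1756 → Dec 28, 1757: 365 days.
Dec 28, 1757 → Dec 28, 1758: 365 days.
Dec 28, 1758 → Dec 28, 1759: 365 days.
Dec 28, 1759 → Dec 28, 1760: 366 days (Feb 29, 1760 is in that span).
Dec 28, 1760 → Dec 28, 1761: 365 days.
Dec 28, 1761 → Dec 28, 1762: 365 days.
Dec 28, 1762 → Dec 28, 1763: 365 days.
Dec 28, 1763 → Dec 28, 1764: 366 days (Feb 29, 1764 is in that span).
Dec 28, 1764 → Dec 28, 1765: 365 days.
Dec 28, 1765 → Dec 28, 1766: 365 days.
Dec 28, 1766 → Dec 28, 1767: 365 days.
Dec 28, 1767 → Dec 28, 1768: 366 days (Feb 29, 1768 is in that span).
Dec 28, 1768 → Dec 28, 1769: 365 days.
Dec 28, 1769 → Dec 28, 1770: 365 days.
Dec 28, 1770 → Dec 28, 1771: 365 days.
Dec 28, 1771 → Dec 28, 1772: 366 days (Feb 29, 1772 is in that span).
Dec 28, 1772 → Jan 28, 1773: 31 days (December has 31).
Jan 28, 1773 → Feb 28, 1773: 31 days (January has 31).
Feb 28, 1773 → Mar 28, 1773: 28 days (February has 28).
Mar 28, 1773 → Apr 28, 1773: 31 days (March has 31).
Apr 28, 1773 → May 28, 1773: 30 days (April has 30).
May 28, 1773 → Jun 28, 1773: 31 days (May has 31).
Jun 28, 1773 → Jul 28, 1773: 30 days (June has 30).
Jul 28, 1773 → Aug 28, 1773: 31 days (July has 31).
Aug 28, 1773 → Sep 28, 1773: 31 days (August has 31).
Sep 28, 1773 → Oct 28, 1773: 30 days (September has 30).
Oct 28, 1773 → Nov 28, 1773: 31 days (October has 31).
Nov 28, 1773 → Dec 10, 1773: 12 days.
Total: 7652 days.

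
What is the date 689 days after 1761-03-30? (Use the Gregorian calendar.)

February 17, 1763

+365 (one year) → Mar 30, 1762 (324 left).
Mar has 31 days: +2 → Apr 1, 1762 (322 left).
Apr has 30 days: +30 → May 1, 1762 (292 left).
May has 31 days: +31 → Jun 1, 1762 (261 left).
Jun has 30 days: +30 → Jul 1, 1762 (231 left).
Jul has 31 days: +31 → Aug 1, 1762 (200 left).
Aug has 31 days: +31 → Sep 1, 1762 (169 left).
Sep has 30 days: +30 → Oct 1, 1762 (139 left).
Oct has 31 days: +31 → Nov 1, 1762 (108 left).
Nov has 30 days: +30 → Dec 1, 1762 (78 left).
Dec has 31 days: +31 → Jan 1, 1763 (47 left).
Jan has 31 days: +31 → Feb 1, 1763 (16 left).
+16 → Feb 17, 1763.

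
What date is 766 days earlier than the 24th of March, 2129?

−365 (one year) → Mar 24, 2128 (401 left).
−366 (one year; includes Feb 29, 2128) → Mar 24, 2127 (35 left).
−24 → Feb 28, 2127 (end of Feb, 28 days; 11 left).
−11 → Feb 17, 2127.

February 17, 2127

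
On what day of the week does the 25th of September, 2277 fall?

Doomsday rule: the anchor day for the 2200s is Friday. For year 77: 77÷12 = 6 r 5, and 5÷4 = 1, so 6+5+1 = 12.
Friday + 12 ≡ Wednesday — that's 2277's doomsday.
In September the doomsday date is Sep 5.
Sep 25 is 20 days after Sep 5; 20 mod 7 = 6, so Wednesday + 6 = Tuesday.

Tuesday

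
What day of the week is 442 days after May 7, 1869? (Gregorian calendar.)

Saturday

May 7, 1869 is a Friday.
442 mod 7 = 1, so 442 days after a Friday is Friday + 1 = Saturday.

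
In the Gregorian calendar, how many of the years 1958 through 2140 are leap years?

Multiples of 4 in [1958,2140]: 46.
Of those, multiples of 100: 2 (not leap unless ÷400).
Multiples of 400: 1.
Leap years = 46 − 2 + 1 = 45.

45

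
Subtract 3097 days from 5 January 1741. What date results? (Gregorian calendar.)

July 14, 1732

−366 (one year; includes Feb 29, 1740) → Jan 5, 1740 (2731 left).
−365 (one year) → Jan 5, 1739 (2366 left).
−365 (one year) → Jan 5, 1738 (2001 left).
−365 (one year) → Jan 5, 1737 (1636 left).
−366 (one year; includes Feb 29, 1736) → Jan 5, 1736 (1270 left).
−365 (one year) → Jan 5, 1735 (905 left).
−365 (one year) → Jan 5, 1734 (540 left).
−365 (one year) → Jan 5, 1733 (175 left).
−5 → Dec 31, 1732 (end of Dec, 31 days; 170 left).
−31 → Nov 30, 1732 (end of Nov, 30 days; 139 left).
−30 → Oct 31, 1732 (end of Oct, 31 days; 109 left).
−31 → Sep 30, 1732 (end of Sep, 30 days; 78 left).
−30 → Aug 31, 1732 (end of Aug, 31 days; 48 left).
−31 → Jul 31, 1732 (end of Jul, 31 days; 17 left).
−17 → Jul 14, 1732.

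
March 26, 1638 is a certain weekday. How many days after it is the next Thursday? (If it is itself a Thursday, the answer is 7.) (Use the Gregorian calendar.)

Mar 26, 1638 is a Friday.
From Friday to the next Thursday is 6 days.

6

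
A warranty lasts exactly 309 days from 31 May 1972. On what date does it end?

May has 31 days: +1 → Jun 1, 1972 (308 left).
Jun has 30 days: +30 → Jul 1, 1972 (278 left).
Jul has 31 days: +31 → Aug 1, 1972 (247 left).
Aug has 31 days: +31 → Sep 1, 1972 (216 left).
Sep has 30 days: +30 → Oct 1, 1972 (186 left).
Oct has 31 days: +31 → Nov 1, 1972 (155 left).
Nov has 30 days: +30 → Dec 1, 1972 (125 left).
Dec has 31 days: +31 → Jan 1, 1973 (94 left).
Jan has 31 days: +31 → Feb 1, 1973 (63 left).
Feb has 28 days: +28 → Mar 1, 1973 (35 left).
Mar has 31 days: +31 → Apr 1, 1973 (4 left).
+4 → Apr 5, 1973.

April 5, 1973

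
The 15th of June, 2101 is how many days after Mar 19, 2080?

7757

Mar 19, 2080 → Mar 19, 2081: 365 days.
Mar 19, 2081 → Mar 19, 2082: 365 days.
Mar 19, 2082 → Mar 19, 2083: 365 days.
Mar 19, 2083 → Mar 19, 2084: 366 days (Feb 29, 2084 is in that span).
Mar 19, 2084 → Mar 19, 2085: 365 days.
Mar 19, 2085 → Mar 19, 2086: 365 days.
Mar 19, 2086 → Mar 19, 2087: 365 days.
Mar 19, 2087 → Mar 19, 2088: 366 days (Feb 29, 2088 is in that span).
Mar 19, 2088 → Mar 19, 2089: 365 days.
Mar 19, 2089 → Mar 19, 2090: 365 days.
Mar 19, 2090 → Mar 19, 2091: 365 days.
Mar 19, 2091 → Mar 19, 2092: 366 days (Feb 29, 2092 is in that span).
Mar 19, 2092 → Mar 19, 2093: 365 days.
Mar 19, 2093 → Mar 19, 2094: 365 days.
Mar 19, 2094 → Mar 19, 2095: 365 days.
Mar 19, 2095 → Mar 19, 2096: 366 days (Feb 29, 2096 is in that span).
Mar 19, 2096 → Mar 19, 2097: 365 days.
Mar 19, 2097 → Mar 19, 2098: 365 days.
Mar 19, 2098 → Mar 19, 2099: 365 days.
Mar 19, 2099 → Mar 19, 2100: 365 days.
Mar 19, 2100 → Mar 19, 2101: 365 days.
Mar 19, 2101 → Apr 19, 2101: 31 days (March has 31).
Apr 19, 2101 → May 19, 2101: 30 days (April has 30).
May 19, 2101 → Jun 15, 2101: 27 days.
Total: 7757 days.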